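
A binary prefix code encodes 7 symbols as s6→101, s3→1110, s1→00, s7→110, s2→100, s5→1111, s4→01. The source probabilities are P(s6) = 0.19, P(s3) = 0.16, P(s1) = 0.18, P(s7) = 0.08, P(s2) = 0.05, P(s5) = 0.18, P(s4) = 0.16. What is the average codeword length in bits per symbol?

L̄ = Σ pᵢ·ℓᵢ = 0.19·3 + 0.16·4 + 0.18·2 + 0.08·3 + 0.05·3 + 0.18·4 + 0.16·2 = 3 bits/symbol.

3 bits/symbol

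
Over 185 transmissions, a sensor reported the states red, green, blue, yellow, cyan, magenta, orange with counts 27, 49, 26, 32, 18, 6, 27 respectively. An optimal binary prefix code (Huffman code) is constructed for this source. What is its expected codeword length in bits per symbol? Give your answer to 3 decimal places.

Probabilities are the counts divided by 185.
Repeatedly combine the two least-probable nodes; the expected code length is the sum of the merged weights.
merge 6/185 + 18/185 → 24/185
merge 24/185 + 26/185 → 10/37
merge 27/185 + 27/185 → 54/185
merge 32/185 + 49/185 → 81/185
merge 10/37 + 54/185 → 104/185
merge 81/185 + 104/185 → 1
L = 24/185 + 10/37 + 54/185 + 81/185 + 104/185 + 1 = 498/185 ≈ 2.692 bits/symbol.

2.692 bits/symbol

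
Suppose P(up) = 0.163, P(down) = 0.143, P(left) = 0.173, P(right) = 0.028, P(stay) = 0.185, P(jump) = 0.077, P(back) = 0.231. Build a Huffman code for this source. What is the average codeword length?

Repeatedly combine the two least-probable nodes; the expected code length is the sum of the merged weights.
merge 7/250 + 77/1000 → 21/200
merge 21/200 + 143/1000 → 31/125
merge 163/1000 + 173/1000 → 42/125
merge 37/200 + 231/1000 → 52/125
merge 31/125 + 42/125 → 73/125
merge 52/125 + 73/125 → 1
L = 21/200 + 31/125 + 42/125 + 52/125 + 73/125 + 1 = 2689/1000 = 2.689 bits/symbol.

2.689 bits/symbol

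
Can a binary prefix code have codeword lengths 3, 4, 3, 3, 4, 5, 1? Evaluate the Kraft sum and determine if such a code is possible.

With common denominator 2^5 = 32: Σ 2^(−ℓᵢ) = 4/32 + 2/32 + 4/32 + 4/32 + 2/32 + 1/32 + 16/32 = 33/32 = 1.03125.
Kraft's inequality requires Σ ≤ 1; here Σ = 1.03125 > 1, so no such prefix code exists.

1.03125; no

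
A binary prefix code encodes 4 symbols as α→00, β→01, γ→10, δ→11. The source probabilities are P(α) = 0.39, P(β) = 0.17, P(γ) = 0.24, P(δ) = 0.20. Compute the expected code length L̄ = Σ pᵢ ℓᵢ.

L̄ = Σ pᵢ·ℓᵢ = 0.39·2 + 0.17·2 + 0.24·2 + 0.20·2 = 2 bits/symbol.

2 bits/symbol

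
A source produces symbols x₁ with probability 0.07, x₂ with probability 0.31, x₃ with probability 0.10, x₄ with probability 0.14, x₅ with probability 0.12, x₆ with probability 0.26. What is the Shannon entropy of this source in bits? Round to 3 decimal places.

H = −Σ pᵢ log₂ pᵢ.
−0.07·log₂(0.07) = 0.2686
−0.31·log₂(0.31) = 0.5238
−0.10·log₂(0.10) = 0.3322
−0.14·log₂(0.14) = 0.3971
−0.12·log₂(0.12) = 0.3671
−0.26·log₂(0.26) = 0.5053
Sum ≈ 2.3940 → 2.394 bits.

2.394 bits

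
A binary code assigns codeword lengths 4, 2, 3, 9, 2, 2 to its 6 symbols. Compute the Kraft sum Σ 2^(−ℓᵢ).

With common denominator 2^9 = 512: Σ 2^(−ℓᵢ) = 32/512 + 128/512 + 64/512 + 1/512 + 128/512 + 128/512 = 481/512 = 0.939453125.

0.939453125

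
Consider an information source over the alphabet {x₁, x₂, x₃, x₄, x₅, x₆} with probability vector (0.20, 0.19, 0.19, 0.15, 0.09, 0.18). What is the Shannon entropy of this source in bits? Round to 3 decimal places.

H = −Σ pᵢ log₂ pᵢ.
−0.20·log₂(0.20) = 0.4644
−0.19·log₂(0.19) = 0.4552
−0.19·log₂(0.19) = 0.4552
−0.15·log₂(0.15) = 0.4105
−0.09·log₂(0.09) = 0.3127
−0.18·log₂(0.18) = 0.4453
Sum ≈ 2.5433 → 2.543 bits.

2.543 bits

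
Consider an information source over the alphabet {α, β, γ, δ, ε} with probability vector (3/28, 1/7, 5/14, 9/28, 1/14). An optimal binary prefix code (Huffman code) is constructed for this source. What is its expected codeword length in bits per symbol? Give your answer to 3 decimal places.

2.143 bits/symbol

Repeatedly combine the two least-probable nodes; the expected code length is the sum of the merged weights.
merge 1/14 + 3/28 → 5/28
merge 1/7 + 5/28 → 9/28
merge 9/28 + 9/28 → 9/14
merge 5/14 + 9/14 → 1
L = 5/28 + 9/28 + 9/14 + 1 = 15/7 ≈ 2.143 bits/symbol.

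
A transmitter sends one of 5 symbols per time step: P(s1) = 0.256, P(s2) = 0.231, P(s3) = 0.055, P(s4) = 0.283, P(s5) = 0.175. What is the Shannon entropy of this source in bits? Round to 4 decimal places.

H = −Σ pᵢ log₂ pᵢ.
−0.256·log₂(0.256) = 0.5032
−0.231·log₂(0.231) = 0.4883
−0.055·log₂(0.055) = 0.2301
−0.283·log₂(0.283) = 0.5154
−0.175·log₂(0.175) = 0.4401
Sum ≈ 2.1772 → 2.1772 bits.

2.1772 bits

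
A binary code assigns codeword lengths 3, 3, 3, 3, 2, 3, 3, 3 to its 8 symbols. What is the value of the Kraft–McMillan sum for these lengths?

With common denominator 2^3 = 8: Σ 2^(−ℓᵢ) = 1/8 + 1/8 + 1/8 + 1/8 + 2/8 + 1/8 + 1/8 + 1/8 = 9/8 = 1.125.

1.125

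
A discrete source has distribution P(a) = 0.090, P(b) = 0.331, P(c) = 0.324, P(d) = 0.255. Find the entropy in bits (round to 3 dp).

H = −Σ pᵢ log₂ pᵢ.
−0.090·log₂(0.090) = 0.3127
−0.331·log₂(0.331) = 0.5280
−0.324·log₂(0.324) = 0.5268
−0.255·log₂(0.255) = 0.5027
Sum ≈ 1.8701 → 1.870 bits.

1.870 bits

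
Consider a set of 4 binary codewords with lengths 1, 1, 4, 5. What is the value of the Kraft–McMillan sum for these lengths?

With common denominator 2^5 = 32: Σ 2^(−ℓᵢ) = 16/32 + 16/32 + 2/32 + 1/32 = 35/32 = 1.09375.

1.09375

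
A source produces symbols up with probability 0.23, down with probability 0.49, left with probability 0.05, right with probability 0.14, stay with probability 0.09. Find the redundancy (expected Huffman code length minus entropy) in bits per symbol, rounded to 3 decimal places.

Entropy H = −Σ p log₂ p ≈ 1.9178 bits.
Huffman merges: 1/20+9/100→7/50; 7/50+7/50→7/25; 23/100+7/25→51/100; 49/100+51/100→1. L = 193/100 ≈ 1.9300.
L − H = 1.9300 − 1.9178 = 0.012 bits.

0.012 bits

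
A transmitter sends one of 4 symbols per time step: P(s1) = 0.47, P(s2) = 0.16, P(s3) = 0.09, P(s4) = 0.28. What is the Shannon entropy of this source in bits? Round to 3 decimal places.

H = −Σ pᵢ log₂ pᵢ.
−0.47·log₂(0.47) = 0.5120
−0.16·log₂(0.16) = 0.4230
−0.09·log₂(0.09) = 0.3127
−0.28·log₂(0.28) = 0.5142
Sum ≈ 1.7618 → 1.762 bits.

1.762 bits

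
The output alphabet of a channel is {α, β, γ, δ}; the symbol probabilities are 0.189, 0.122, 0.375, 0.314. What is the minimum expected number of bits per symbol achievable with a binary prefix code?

Repeatedly combine the two least-probable nodes; the expected code length is the sum of the merged weights.
merge 61/500 + 189/1000 → 311/1000
merge 311/1000 + 157/500 → 5/8
merge 3/8 + 5/8 → 1
L = 311/1000 + 5/8 + 1 = 242/125 = 1.936 bits/symbol.

1.936 bits/symbol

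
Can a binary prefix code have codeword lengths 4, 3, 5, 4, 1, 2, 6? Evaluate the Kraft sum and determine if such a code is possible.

With common denominator 2^6 = 64: Σ 2^(−ℓᵢ) = 4/64 + 8/64 + 2/64 + 4/64 + 32/64 + 16/64 + 1/64 = 67/64 = 1.046875.
Kraft's inequality requires Σ ≤ 1; here Σ = 1.046875 > 1, so no such prefix code exists.

1.046875; no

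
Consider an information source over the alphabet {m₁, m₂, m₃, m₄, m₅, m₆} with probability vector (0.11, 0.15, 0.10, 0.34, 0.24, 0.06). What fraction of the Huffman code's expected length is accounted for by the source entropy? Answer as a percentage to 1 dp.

97.5%

Entropy H = −Σ p log₂ p ≈ 2.3599 bits.
Huffman merges: 3/50+1/10→4/25; 11/100+3/20→13/50; 4/25+6/25→2/5; 13/50+17/50→3/5; 2/5+3/5→1. L = 121/50 ≈ 2.4200.
Efficiency = H/L = 2.3599/2.4200 = 97.5%.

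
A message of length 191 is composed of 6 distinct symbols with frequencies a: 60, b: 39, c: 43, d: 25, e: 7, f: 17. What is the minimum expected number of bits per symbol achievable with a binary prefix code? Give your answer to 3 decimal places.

2.382 bits/symbol

Probabilities are the counts divided by 191.
Repeatedly combine the two least-probable nodes; the expected code length is the sum of the merged weights.
merge 7/191 + 17/191 → 24/191
merge 24/191 + 25/191 → 49/191
merge 39/191 + 43/191 → 82/191
merge 49/191 + 60/191 → 109/191
merge 82/191 + 109/191 → 1
L = 24/191 + 49/191 + 82/191 + 109/191 + 1 = 455/191 ≈ 2.382 bits/symbol.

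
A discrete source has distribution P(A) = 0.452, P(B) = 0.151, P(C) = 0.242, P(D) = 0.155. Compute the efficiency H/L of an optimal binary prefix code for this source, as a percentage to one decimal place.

99.3%

Entropy H = −Σ p log₂ p ≈ 1.8419 bits.
Huffman merges: 151/1000+31/200→153/500; 121/500+153/500→137/250; 113/250+137/250→1. L = 927/500 ≈ 1.8540.
Efficiency = H/L = 1.8419/1.8540 = 99.3%.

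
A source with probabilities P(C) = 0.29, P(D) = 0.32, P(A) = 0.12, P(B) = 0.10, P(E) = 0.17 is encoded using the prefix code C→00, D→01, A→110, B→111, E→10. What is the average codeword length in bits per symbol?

2.22 bits/symbol

L̄ = Σ pᵢ·ℓᵢ = 0.29·2 + 0.32·2 + 0.12·3 + 0.10·3 + 0.17·2 = 2.22 bits/symbol.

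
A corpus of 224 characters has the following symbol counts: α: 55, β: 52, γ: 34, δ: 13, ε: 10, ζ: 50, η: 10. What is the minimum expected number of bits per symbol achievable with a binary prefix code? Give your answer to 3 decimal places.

2.536 bits/symbol

Probabilities are the counts divided by 224.
Repeatedly combine the two least-probable nodes; the expected code length is the sum of the merged weights.
merge 5/112 + 5/112 → 5/56
merge 13/224 + 5/56 → 33/224
merge 33/224 + 17/112 → 67/224
merge 25/112 + 13/56 → 51/112
merge 55/224 + 67/224 → 61/112
merge 51/112 + 61/112 → 1
L = 5/56 + 33/224 + 67/224 + 51/112 + 61/112 + 1 = 71/28 ≈ 2.536 bits/symbol.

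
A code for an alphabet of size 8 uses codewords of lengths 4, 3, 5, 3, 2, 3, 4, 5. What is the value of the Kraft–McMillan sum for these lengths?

0.8125

With common denominator 2^5 = 32: Σ 2^(−ℓᵢ) = 2/32 + 4/32 + 1/32 + 4/32 + 8/32 + 4/32 + 2/32 + 1/32 = 26/32 = 0.8125.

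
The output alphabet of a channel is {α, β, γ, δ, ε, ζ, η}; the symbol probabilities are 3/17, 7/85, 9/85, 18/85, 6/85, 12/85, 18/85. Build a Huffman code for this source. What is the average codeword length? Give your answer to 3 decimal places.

Repeatedly combine the two least-probable nodes; the expected code length is the sum of the merged weights.
merge 6/85 + 7/85 → 13/85
merge 9/85 + 12/85 → 21/85
merge 13/85 + 3/17 → 28/85
merge 18/85 + 18/85 → 36/85
merge 21/85 + 28/85 → 49/85
merge 36/85 + 49/85 → 1
L = 13/85 + 21/85 + 28/85 + 36/85 + 49/85 + 1 = 232/85 ≈ 2.729 bits/symbol.

2.729 bits/symbol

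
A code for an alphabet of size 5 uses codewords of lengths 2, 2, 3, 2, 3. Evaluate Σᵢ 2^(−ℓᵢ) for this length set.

1

With common denominator 2^3 = 8: Σ 2^(−ℓᵢ) = 2/8 + 2/8 + 1/8 + 2/8 + 1/8 = 8/8 = 1.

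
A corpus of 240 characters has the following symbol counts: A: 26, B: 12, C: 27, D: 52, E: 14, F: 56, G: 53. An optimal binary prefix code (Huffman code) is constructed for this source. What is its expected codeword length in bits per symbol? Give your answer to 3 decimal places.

2.654 bits/symbol

Probabilities are the counts divided by 240.
Repeatedly combine the two least-probable nodes; the expected code length is the sum of the merged weights.
merge 1/20 + 7/120 → 13/120
merge 13/120 + 13/120 → 13/60
merge 9/80 + 13/60 → 79/240
merge 13/60 + 53/240 → 7/16
merge 7/30 + 79/240 → 9/16
merge 7/16 + 9/16 → 1
L = 13/120 + 13/60 + 79/240 + 7/16 + 9/16 + 1 = 637/240 ≈ 2.654 bits/symbol.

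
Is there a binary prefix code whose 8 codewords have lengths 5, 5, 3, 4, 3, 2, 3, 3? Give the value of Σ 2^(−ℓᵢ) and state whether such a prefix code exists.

With common denominator 2^5 = 32: Σ 2^(−ℓᵢ) = 1/32 + 1/32 + 4/32 + 2/32 + 4/32 + 8/32 + 4/32 + 4/32 = 28/32 = 0.875.
Kraft's inequality requires Σ ≤ 1; here Σ = 0.875 ≤ 1, so such a prefix code exists.

0.875; yes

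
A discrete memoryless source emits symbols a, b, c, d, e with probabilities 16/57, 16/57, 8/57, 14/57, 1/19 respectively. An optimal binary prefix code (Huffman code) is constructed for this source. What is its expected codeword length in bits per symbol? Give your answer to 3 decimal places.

Repeatedly combine the two least-probable nodes; the expected code length is the sum of the merged weights.
merge 1/19 + 8/57 → 11/57
merge 11/57 + 14/57 → 25/57
merge 16/57 + 16/57 → 32/57
merge 25/57 + 32/57 → 1
L = 11/57 + 25/57 + 32/57 + 1 = 125/57 ≈ 2.193 bits/symbol.

2.193 bits/symbol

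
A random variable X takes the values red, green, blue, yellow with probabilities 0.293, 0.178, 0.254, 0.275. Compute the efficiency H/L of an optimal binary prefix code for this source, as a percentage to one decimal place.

98.8%

Entropy H = −Σ p log₂ p ≈ 1.9765 bits.
Huffman merges: 89/500+127/500→54/125; 11/40+293/1000→71/125; 54/125+71/125→1. L = 2 ≈ 2.0000.
Efficiency = H/L = 1.9765/2.0000 = 98.8%.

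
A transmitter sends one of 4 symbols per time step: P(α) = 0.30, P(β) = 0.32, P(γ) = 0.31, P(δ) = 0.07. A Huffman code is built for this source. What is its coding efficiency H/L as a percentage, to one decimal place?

Entropy H = −Σ p log₂ p ≈ 1.8395 bits.
Huffman merges: 7/100+3/10→37/100; 31/100+8/25→63/100; 37/100+63/100→1. L = 2 ≈ 2.0000.
Efficiency = H/L = 1.8395/2.0000 = 92.0%.

92.0%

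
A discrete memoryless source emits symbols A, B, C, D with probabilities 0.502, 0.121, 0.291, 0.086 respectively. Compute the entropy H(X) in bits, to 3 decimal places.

H = −Σ pᵢ log₂ pᵢ.
−0.502·log₂(0.502) = 0.4991
−0.121·log₂(0.121) = 0.3687
−0.291·log₂(0.291) = 0.5182
−0.086·log₂(0.086) = 0.3044
Sum ≈ 1.6904 → 1.690 bits.

1.690 bits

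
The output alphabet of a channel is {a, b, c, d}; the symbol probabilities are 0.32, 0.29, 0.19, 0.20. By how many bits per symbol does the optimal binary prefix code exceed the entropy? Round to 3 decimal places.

Entropy H = −Σ p log₂ p ≈ 1.9635 bits.
Huffman merges: 19/100+1/5→39/100; 29/100+8/25→61/100; 39/100+61/100→1. L = 2 ≈ 2.0000.
L − H = 2.0000 − 1.9635 = 0.036 bits.

0.036 bits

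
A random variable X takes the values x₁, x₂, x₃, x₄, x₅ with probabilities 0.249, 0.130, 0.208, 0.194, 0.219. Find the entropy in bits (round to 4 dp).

2.2921 bits

H = −Σ pᵢ log₂ pᵢ.
−0.249·log₂(0.249) = 0.4994
−0.130·log₂(0.130) = 0.3826
−0.208·log₂(0.208) = 0.4712
−0.194·log₂(0.194) = 0.4590
−0.219·log₂(0.219) = 0.4798
Sum ≈ 2.2921 → 2.2921 bits.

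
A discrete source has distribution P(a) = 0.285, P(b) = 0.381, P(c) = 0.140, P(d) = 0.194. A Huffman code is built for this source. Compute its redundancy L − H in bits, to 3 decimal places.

Entropy H = −Σ p log₂ p ≈ 1.9026 bits.
Huffman merges: 7/50+97/500→167/500; 57/200+167/500→619/1000; 381/1000+619/1000→1. L = 1953/1000 ≈ 1.9530.
L − H = 1.9530 − 1.9026 = 0.050 bits.

0.050 bits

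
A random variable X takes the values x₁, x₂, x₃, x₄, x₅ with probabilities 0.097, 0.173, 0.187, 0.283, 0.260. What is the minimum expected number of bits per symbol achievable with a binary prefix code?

Repeatedly combine the two least-probable nodes; the expected code length is the sum of the merged weights.
merge 97/1000 + 173/1000 → 27/100
merge 187/1000 + 13/50 → 447/1000
merge 27/100 + 283/1000 → 553/1000
merge 447/1000 + 553/1000 → 1
L = 27/100 + 447/1000 + 553/1000 + 1 = 227/100 = 2.27 bits/symbol.

2.27 bits/symbol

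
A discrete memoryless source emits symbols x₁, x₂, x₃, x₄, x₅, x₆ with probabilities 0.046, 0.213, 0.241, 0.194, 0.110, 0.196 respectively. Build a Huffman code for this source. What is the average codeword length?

2.506 bits/symbol

Repeatedly combine the two least-probable nodes; the expected code length is the sum of the merged weights.
merge 23/500 + 11/100 → 39/250
merge 39/250 + 97/500 → 7/20
merge 49/250 + 213/1000 → 409/1000
merge 241/1000 + 7/20 → 591/1000
merge 409/1000 + 591/1000 → 1
L = 39/250 + 7/20 + 409/1000 + 591/1000 + 1 = 1253/500 = 2.506 bits/symbol.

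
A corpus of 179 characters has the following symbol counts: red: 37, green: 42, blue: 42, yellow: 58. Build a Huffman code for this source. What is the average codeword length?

2 bits/symbol

Probabilities are the counts divided by 179.
Repeatedly combine the two least-probable nodes; the expected code length is the sum of the merged weights.
merge 37/179 + 42/179 → 79/179
merge 42/179 + 58/179 → 100/179
merge 79/179 + 100/179 → 1
L = 79/179 + 100/179 + 1 = 2 bits/symbol.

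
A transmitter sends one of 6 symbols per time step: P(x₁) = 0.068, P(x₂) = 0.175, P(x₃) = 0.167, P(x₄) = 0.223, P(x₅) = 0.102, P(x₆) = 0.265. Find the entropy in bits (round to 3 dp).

H = −Σ pᵢ log₂ pᵢ.
−0.068·log₂(0.068) = 0.2637
−0.175·log₂(0.175) = 0.4401
−0.167·log₂(0.167) = 0.4312
−0.223·log₂(0.223) = 0.4828
−0.102·log₂(0.102) = 0.3359
−0.265·log₂(0.265) = 0.5077
Sum ≈ 2.4614 → 2.461 bits.

2.461 bits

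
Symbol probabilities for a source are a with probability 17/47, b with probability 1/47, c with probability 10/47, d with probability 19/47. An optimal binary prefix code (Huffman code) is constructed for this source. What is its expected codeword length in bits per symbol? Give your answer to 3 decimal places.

Repeatedly combine the two least-probable nodes; the expected code length is the sum of the merged weights.
merge 1/47 + 10/47 → 11/47
merge 11/47 + 17/47 → 28/47
merge 19/47 + 28/47 → 1
L = 11/47 + 28/47 + 1 = 86/47 ≈ 1.830 bits/symbol.

1.830 bits/symbol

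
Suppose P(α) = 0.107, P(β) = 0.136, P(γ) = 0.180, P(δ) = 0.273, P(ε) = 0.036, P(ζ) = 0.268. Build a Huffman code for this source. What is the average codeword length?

2.422 bits/symbol

Repeatedly combine the two least-probable nodes; the expected code length is the sum of the merged weights.
merge 9/250 + 107/1000 → 143/1000
merge 17/125 + 143/1000 → 279/1000
merge 9/50 + 67/250 → 56/125
merge 273/1000 + 279/1000 → 69/125
merge 56/125 + 69/125 → 1
L = 143/1000 + 279/1000 + 56/125 + 69/125 + 1 = 1211/500 = 2.422 bits/symbol.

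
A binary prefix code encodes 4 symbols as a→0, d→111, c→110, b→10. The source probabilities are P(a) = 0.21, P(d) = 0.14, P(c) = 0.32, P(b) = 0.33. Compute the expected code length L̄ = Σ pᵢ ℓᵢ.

2.25 bits/symbol

L̄ = Σ pᵢ·ℓᵢ = 0.21·1 + 0.14·3 + 0.32·3 + 0.33·2 = 2.25 bits/symbol.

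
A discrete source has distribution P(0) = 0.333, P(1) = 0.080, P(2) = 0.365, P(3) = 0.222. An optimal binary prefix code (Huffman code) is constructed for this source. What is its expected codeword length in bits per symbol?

Repeatedly combine the two least-probable nodes; the expected code length is the sum of the merged weights.
merge 2/25 + 111/500 → 151/500
merge 151/500 + 333/1000 → 127/200
merge 73/200 + 127/200 → 1
L = 151/500 + 127/200 + 1 = 1937/1000 = 1.937 bits/symbol.

1.937 bits/symbol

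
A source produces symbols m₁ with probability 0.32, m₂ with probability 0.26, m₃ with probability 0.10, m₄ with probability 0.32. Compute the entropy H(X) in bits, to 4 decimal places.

H = −Σ pᵢ log₂ pᵢ.
−0.32·log₂(0.32) = 0.5260
−0.26·log₂(0.26) = 0.5053
−0.10·log₂(0.10) = 0.3322
−0.32·log₂(0.32) = 0.5260
Sum ≈ 1.8895 → 1.8895 bits.

1.8895 bits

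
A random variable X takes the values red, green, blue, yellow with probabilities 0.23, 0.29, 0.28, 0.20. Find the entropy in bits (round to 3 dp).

H = −Σ pᵢ log₂ pᵢ.
−0.23·log₂(0.23) = 0.4877
−0.29·log₂(0.29) = 0.5179
−0.28·log₂(0.28) = 0.5142
−0.20·log₂(0.20) = 0.4644
Sum ≈ 1.9842 → 1.984 bits.

1.984 bits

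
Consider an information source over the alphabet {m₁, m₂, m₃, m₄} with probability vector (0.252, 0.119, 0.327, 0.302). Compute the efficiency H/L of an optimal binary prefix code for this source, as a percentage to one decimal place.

95.8%

Entropy H = −Σ p log₂ p ≈ 1.9155 bits.
Huffman merges: 119/1000+63/250→371/1000; 151/500+327/1000→629/1000; 371/1000+629/1000→1. L = 2 ≈ 2.0000.
Efficiency = H/L = 1.9155/2.0000 = 95.8%.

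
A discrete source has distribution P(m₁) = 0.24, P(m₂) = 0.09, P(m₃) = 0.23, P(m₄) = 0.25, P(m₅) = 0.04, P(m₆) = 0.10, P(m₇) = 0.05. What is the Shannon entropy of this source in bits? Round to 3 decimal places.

H = −Σ pᵢ log₂ pᵢ.
−0.24·log₂(0.24) = 0.4941
−0.09·log₂(0.09) = 0.3127
−0.23·log₂(0.23) = 0.4877
−0.25·log₂(0.25) = 0.5000
−0.04·log₂(0.04) = 0.1858
−0.10·log₂(0.10) = 0.3322
−0.05·log₂(0.05) = 0.2161
Sum ≈ 2.5285 → 2.528 bits.

2.528 bits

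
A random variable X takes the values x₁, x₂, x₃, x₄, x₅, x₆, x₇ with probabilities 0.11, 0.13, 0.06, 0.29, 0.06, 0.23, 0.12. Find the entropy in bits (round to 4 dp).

2.5926 bits

H = −Σ pᵢ log₂ pᵢ.
−0.11·log₂(0.11) = 0.3503
−0.13·log₂(0.13) = 0.3826
−0.06·log₂(0.06) = 0.2435
−0.29·log₂(0.29) = 0.5179
−0.06·log₂(0.06) = 0.2435
−0.23·log₂(0.23) = 0.4877
−0.12·log₂(0.12) = 0.3671
Sum ≈ 2.5926 → 2.5926 bits.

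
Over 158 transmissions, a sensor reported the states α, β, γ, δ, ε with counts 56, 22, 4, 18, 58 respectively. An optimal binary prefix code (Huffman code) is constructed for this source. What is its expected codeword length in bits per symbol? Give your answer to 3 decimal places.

Probabilities are the counts divided by 158.
Repeatedly combine the two least-probable nodes; the expected code length is the sum of the merged weights.
merge 2/79 + 9/79 → 11/79
merge 11/79 + 11/79 → 22/79
merge 22/79 + 28/79 → 50/79
merge 29/79 + 50/79 → 1
L = 11/79 + 22/79 + 50/79 + 1 = 162/79 ≈ 2.051 bits/symbol.

2.051 bits/symbol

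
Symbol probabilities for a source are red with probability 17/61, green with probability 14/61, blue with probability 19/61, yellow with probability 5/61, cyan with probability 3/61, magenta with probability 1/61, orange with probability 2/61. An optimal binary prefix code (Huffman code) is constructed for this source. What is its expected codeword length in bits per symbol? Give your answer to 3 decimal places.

Repeatedly combine the two least-probable nodes; the expected code length is the sum of the merged weights.
merge 1/61 + 2/61 → 3/61
merge 3/61 + 3/61 → 6/61
merge 5/61 + 6/61 → 11/61
merge 11/61 + 14/61 → 25/61
merge 17/61 + 19/61 → 36/61
merge 25/61 + 36/61 → 1
L = 3/61 + 6/61 + 11/61 + 25/61 + 36/61 + 1 = 142/61 ≈ 2.328 bits/symbol.

2.328 bits/symbol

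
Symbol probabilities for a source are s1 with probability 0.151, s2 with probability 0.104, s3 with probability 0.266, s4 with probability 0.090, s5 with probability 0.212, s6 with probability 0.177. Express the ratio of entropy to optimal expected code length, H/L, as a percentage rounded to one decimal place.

98.7%

Entropy H = −Σ p log₂ p ≈ 2.4889 bits.
Huffman merges: 9/100+13/125→97/500; 151/1000+177/1000→41/125; 97/500+53/250→203/500; 133/500+41/125→297/500; 203/500+297/500→1. L = 1261/500 ≈ 2.5220.
Efficiency = H/L = 2.4889/2.5220 = 98.7%.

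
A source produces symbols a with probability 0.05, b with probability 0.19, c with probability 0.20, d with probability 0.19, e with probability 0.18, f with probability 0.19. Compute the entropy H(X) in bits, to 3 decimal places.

2.491 bits

H = −Σ pᵢ log₂ pᵢ.
−0.05·log₂(0.05) = 0.2161
−0.19·log₂(0.19) = 0.4552
−0.20·log₂(0.20) = 0.4644
−0.19·log₂(0.19) = 0.4552
−0.18·log₂(0.18) = 0.4453
−0.19·log₂(0.19) = 0.4552
Sum ≈ 2.4915 → 2.491 bits.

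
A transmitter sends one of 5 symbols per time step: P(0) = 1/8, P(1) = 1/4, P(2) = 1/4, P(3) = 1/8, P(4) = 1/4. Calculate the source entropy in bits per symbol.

Each probability is a power of 1/2, so log₂(1/p) is an integer.
H = Σ p·log₂(1/p) = 1/8·3 + 1/4·2 + 1/4·2 + 1/8·3 + 1/4·2 = 2.25 bits.

2.25 bits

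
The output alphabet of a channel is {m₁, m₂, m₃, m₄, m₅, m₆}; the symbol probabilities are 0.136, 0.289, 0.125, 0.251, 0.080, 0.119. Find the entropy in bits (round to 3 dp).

H = −Σ pᵢ log₂ pᵢ.
−0.136·log₂(0.136) = 0.3915
−0.289·log₂(0.289) = 0.5176
−0.125·log₂(0.125) = 0.3750
−0.251·log₂(0.251) = 0.5006
−0.080·log₂(0.080) = 0.2915
−0.119·log₂(0.119) = 0.3654
Sum ≈ 2.4415 → 2.442 bits.

2.442 bits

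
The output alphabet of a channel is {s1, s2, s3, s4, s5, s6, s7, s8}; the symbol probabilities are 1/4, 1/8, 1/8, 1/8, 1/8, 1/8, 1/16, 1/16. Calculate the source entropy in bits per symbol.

Each probability is a power of 1/2, so log₂(1/p) is an integer.
H = Σ p·log₂(1/p) = 1/4·2 + 1/8·3 + 1/8·3 + 1/8·3 + 1/8·3 + 1/8·3 + 1/16·4 + 1/16·4 = 2.875 bits.

2.875 bits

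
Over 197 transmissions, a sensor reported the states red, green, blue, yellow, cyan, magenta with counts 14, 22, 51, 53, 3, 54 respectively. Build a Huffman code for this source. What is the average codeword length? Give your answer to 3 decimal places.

2.284 bits/symbol

Probabilities are the counts divided by 197.
Repeatedly combine the two least-probable nodes; the expected code length is the sum of the merged weights.
merge 3/197 + 14/197 → 17/197
merge 17/197 + 22/197 → 39/197
merge 39/197 + 51/197 → 90/197
merge 53/197 + 54/197 → 107/197
merge 90/197 + 107/197 → 1
L = 17/197 + 39/197 + 90/197 + 107/197 + 1 = 450/197 ≈ 2.284 bits/symbol.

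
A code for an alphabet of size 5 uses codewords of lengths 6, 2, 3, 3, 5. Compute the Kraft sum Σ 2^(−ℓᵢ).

With common denominator 2^6 = 64: Σ 2^(−ℓᵢ) = 1/64 + 16/64 + 8/64 + 8/64 + 2/64 = 35/64 = 0.546875.

0.546875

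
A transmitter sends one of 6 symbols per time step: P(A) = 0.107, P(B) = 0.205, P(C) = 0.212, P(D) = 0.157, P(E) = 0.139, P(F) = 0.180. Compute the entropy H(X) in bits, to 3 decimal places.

H = −Σ pᵢ log₂ pᵢ.
−0.107·log₂(0.107) = 0.3450
−0.205·log₂(0.205) = 0.4687
−0.212·log₂(0.212) = 0.4744
−0.157·log₂(0.157) = 0.4194
−0.139·log₂(0.139) = 0.3957
−0.180·log₂(0.180) = 0.4453
Sum ≈ 2.5485 → 2.549 bits.

2.549 bits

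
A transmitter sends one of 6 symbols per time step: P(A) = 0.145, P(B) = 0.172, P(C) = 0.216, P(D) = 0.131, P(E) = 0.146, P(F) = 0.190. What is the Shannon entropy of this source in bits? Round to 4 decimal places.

2.5630 bits

H = −Σ pᵢ log₂ pᵢ.
−0.145·log₂(0.145) = 0.4040
−0.172·log₂(0.172) = 0.4368
−0.216·log₂(0.216) = 0.4776
−0.131·log₂(0.131) = 0.3841
−0.146·log₂(0.146) = 0.4053
−0.190·log₂(0.190) = 0.4552
Sum ≈ 2.5630 → 2.5630 bits.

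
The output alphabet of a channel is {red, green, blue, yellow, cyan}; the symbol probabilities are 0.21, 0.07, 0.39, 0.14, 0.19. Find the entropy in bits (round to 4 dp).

H = −Σ pᵢ log₂ pᵢ.
−0.21·log₂(0.21) = 0.4728
−0.07·log₂(0.07) = 0.2686
−0.39·log₂(0.39) = 0.5298
−0.14·log₂(0.14) = 0.3971
−0.19·log₂(0.19) = 0.4552
Sum ≈ 2.1235 → 2.1235 bits.

2.1235 bits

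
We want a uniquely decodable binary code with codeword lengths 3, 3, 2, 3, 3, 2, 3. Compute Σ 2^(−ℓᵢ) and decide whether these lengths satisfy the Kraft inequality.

With common denominator 2^3 = 8: Σ 2^(−ℓᵢ) = 1/8 + 1/8 + 2/8 + 1/8 + 1/8 + 2/8 + 1/8 = 9/8 = 1.125.
Kraft's inequality requires Σ ≤ 1; here Σ = 1.125 > 1, so no such prefix code exists.

1.125; no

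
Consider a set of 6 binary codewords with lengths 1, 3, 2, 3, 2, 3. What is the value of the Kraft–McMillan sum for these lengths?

With common denominator 2^3 = 8: Σ 2^(−ℓᵢ) = 4/8 + 1/8 + 2/8 + 1/8 + 2/8 + 1/8 = 11/8 = 1.375.

1.375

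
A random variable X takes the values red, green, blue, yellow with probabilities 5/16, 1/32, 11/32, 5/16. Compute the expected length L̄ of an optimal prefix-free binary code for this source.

2 bits/symbol

Repeatedly combine the two least-probable nodes; the expected code length is the sum of the merged weights.
merge 1/32 + 5/16 → 11/32
merge 5/16 + 11/32 → 21/32
merge 11/32 + 21/32 → 1
L = 11/32 + 21/32 + 1 = 2 bits/symbol.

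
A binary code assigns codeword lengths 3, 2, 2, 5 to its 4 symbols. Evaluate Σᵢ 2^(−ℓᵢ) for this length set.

With common denominator 2^5 = 32: Σ 2^(−ℓᵢ) = 4/32 + 8/32 + 8/32 + 1/32 = 21/32 = 0.65625.

0.65625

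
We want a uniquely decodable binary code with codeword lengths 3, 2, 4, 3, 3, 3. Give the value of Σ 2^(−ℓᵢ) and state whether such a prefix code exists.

With common denominator 2^4 = 16: Σ 2^(−ℓᵢ) = 2/16 + 4/16 + 1/16 + 2/16 + 2/16 + 2/16 = 13/16 = 0.8125.
Kraft's inequality requires Σ ≤ 1; here Σ = 0.8125 ≤ 1, so such a prefix code exists.

0.8125; yes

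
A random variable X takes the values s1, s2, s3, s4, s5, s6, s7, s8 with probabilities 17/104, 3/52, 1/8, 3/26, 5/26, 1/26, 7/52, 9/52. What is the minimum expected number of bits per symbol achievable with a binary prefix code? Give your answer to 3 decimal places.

Repeatedly combine the two least-probable nodes; the expected code length is the sum of the merged weights.
merge 1/26 + 3/52 → 5/52
merge 5/52 + 3/26 → 11/52
merge 1/8 + 7/52 → 27/104
merge 17/104 + 9/52 → 35/104
merge 5/26 + 11/52 → 21/52
merge 27/104 + 35/104 → 31/52
merge 21/52 + 31/52 → 1
L = 5/52 + 11/52 + 27/104 + 35/104 + 21/52 + 31/52 + 1 = 151/52 ≈ 2.904 bits/symbol.

2.904 bits/symbol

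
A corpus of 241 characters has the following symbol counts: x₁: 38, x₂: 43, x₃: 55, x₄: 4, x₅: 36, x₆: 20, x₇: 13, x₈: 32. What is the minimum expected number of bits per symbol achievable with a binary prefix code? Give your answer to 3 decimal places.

2.817 bits/symbol

Probabilities are the counts divided by 241.
Repeatedly combine the two least-probable nodes; the expected code length is the sum of the merged weights.
merge 4/241 + 13/241 → 17/241
merge 17/241 + 20/241 → 37/241
merge 32/241 + 36/241 → 68/241
merge 37/241 + 38/241 → 75/241
merge 43/241 + 55/241 → 98/241
merge 68/241 + 75/241 → 143/241
merge 98/241 + 143/241 → 1
L = 17/241 + 37/241 + 68/241 + 75/241 + 98/241 + 143/241 + 1 = 679/241 ≈ 2.817 bits/symbol.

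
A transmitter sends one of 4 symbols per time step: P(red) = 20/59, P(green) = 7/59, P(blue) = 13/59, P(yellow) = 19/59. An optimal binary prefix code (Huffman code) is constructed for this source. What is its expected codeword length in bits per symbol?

Repeatedly combine the two least-probable nodes; the expected code length is the sum of the merged weights.
merge 7/59 + 13/59 → 20/59
merge 19/59 + 20/59 → 39/59
merge 20/59 + 39/59 → 1
L = 20/59 + 39/59 + 1 = 2 bits/symbol.

2 bits/symbol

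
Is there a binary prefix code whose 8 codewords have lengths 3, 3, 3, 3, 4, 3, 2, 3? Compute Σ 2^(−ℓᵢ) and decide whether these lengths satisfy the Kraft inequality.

1.0625; no

With common denominator 2^4 = 16: Σ 2^(−ℓᵢ) = 2/16 + 2/16 + 2/16 + 2/16 + 1/16 + 2/16 + 4/16 + 2/16 = 17/16 = 1.0625.
Kraft's inequality requires Σ ≤ 1; here Σ = 1.0625 > 1, so no such prefix code exists.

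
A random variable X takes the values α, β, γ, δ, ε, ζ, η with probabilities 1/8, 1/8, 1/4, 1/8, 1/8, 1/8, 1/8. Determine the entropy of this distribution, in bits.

2.75 bits

Each probability is a power of 1/2, so log₂(1/p) is an integer.
H = Σ p·log₂(1/p) = 1/8·3 + 1/8·3 + 1/4·2 + 1/8·3 + 1/8·3 + 1/8·3 + 1/8·3 = 2.75 bits.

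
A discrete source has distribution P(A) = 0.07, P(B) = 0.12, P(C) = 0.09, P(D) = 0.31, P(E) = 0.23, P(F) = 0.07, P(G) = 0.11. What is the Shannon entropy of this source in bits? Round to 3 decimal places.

2.579 bits

H = −Σ pᵢ log₂ pᵢ.
−0.07·log₂(0.07) = 0.2686
−0.12·log₂(0.12) = 0.3671
−0.09·log₂(0.09) = 0.3127
−0.31·log₂(0.31) = 0.5238
−0.23·log₂(0.23) = 0.4877
−0.07·log₂(0.07) = 0.2686
−0.11·log₂(0.11) = 0.3503
Sum ≈ 2.5786 → 2.579 bits.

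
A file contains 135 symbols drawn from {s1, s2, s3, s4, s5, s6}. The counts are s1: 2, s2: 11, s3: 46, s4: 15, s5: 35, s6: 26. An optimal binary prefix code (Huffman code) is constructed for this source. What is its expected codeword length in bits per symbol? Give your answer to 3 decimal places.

Probabilities are the counts divided by 135.
Repeatedly combine the two least-probable nodes; the expected code length is the sum of the merged weights.
merge 2/135 + 11/135 → 13/135
merge 13/135 + 1/9 → 28/135
merge 26/135 + 28/135 → 2/5
merge 7/27 + 46/135 → 3/5
merge 2/5 + 3/5 → 1
L = 13/135 + 28/135 + 2/5 + 3/5 + 1 = 311/135 ≈ 2.304 bits/symbol.

2.304 bits/symbol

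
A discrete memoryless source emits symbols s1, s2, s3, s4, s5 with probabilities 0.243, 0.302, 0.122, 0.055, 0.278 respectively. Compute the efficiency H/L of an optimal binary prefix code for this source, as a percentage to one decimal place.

97.9%

Entropy H = −Σ p log₂ p ≈ 2.1315 bits.
Huffman merges: 11/200+61/500→177/1000; 177/1000+243/1000→21/50; 139/500+151/500→29/50; 21/50+29/50→1. L = 2177/1000 ≈ 2.1770.
Efficiency = H/L = 2.1315/2.1770 = 97.9%.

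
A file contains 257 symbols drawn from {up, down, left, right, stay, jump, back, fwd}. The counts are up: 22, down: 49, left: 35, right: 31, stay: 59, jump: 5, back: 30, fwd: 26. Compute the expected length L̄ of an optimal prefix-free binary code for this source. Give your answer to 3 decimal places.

2.875 bits/symbol

Probabilities are the counts divided by 257.
Repeatedly combine the two least-probable nodes; the expected code length is the sum of the merged weights.
merge 5/257 + 22/257 → 27/257
merge 26/257 + 27/257 → 53/257
merge 30/257 + 31/257 → 61/257
merge 35/257 + 49/257 → 84/257
merge 53/257 + 59/257 → 112/257
merge 61/257 + 84/257 → 145/257
merge 112/257 + 145/257 → 1
L = 27/257 + 53/257 + 61/257 + 84/257 + 112/257 + 145/257 + 1 = 739/257 ≈ 2.875 bits/symbol.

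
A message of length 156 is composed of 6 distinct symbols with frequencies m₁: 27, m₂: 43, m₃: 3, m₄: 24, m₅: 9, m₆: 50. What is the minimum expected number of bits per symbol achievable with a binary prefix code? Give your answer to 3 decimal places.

2.308 bits/symbol

Probabilities are the counts divided by 156.
Repeatedly combine the two least-probable nodes; the expected code length is the sum of the merged weights.
merge 1/52 + 3/52 → 1/13
merge 1/13 + 2/13 → 3/13
merge 9/52 + 3/13 → 21/52
merge 43/156 + 25/78 → 31/52
merge 21/52 + 31/52 → 1
L = 1/13 + 3/13 + 21/52 + 31/52 + 1 = 30/13 ≈ 2.308 bits/symbol.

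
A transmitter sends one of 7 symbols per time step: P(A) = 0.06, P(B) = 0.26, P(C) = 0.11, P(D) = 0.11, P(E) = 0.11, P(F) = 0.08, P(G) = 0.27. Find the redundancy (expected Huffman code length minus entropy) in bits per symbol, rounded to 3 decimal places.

Entropy H = −Σ p log₂ p ≈ 2.6012 bits.
Huffman merges: 3/50+2/25→7/50; 11/100+11/100→11/50; 11/100+7/50→1/4; 11/50+1/4→47/100; 13/50+27/100→53/100; 47/100+53/100→1. L = 261/100 ≈ 2.6100.
L − H = 2.6100 − 2.6012 = 0.009 bits.

0.009 bits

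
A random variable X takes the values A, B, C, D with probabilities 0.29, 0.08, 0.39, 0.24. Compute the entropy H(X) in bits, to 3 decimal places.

1.833 bits

H = −Σ pᵢ log₂ pᵢ.
−0.29·log₂(0.29) = 0.5179
−0.08·log₂(0.08) = 0.2915
−0.39·log₂(0.39) = 0.5298
−0.24·log₂(0.24) = 0.4941
Sum ≈ 1.8333 → 1.833 bits.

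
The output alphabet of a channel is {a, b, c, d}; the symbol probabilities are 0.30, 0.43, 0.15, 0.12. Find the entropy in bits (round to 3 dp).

1.822 bits

H = −Σ pᵢ log₂ pᵢ.
−0.30·log₂(0.30) = 0.5211
−0.43·log₂(0.43) = 0.5236
−0.15·log₂(0.15) = 0.4105
−0.12·log₂(0.12) = 0.3671
Sum ≈ 1.8223 → 1.822 bits.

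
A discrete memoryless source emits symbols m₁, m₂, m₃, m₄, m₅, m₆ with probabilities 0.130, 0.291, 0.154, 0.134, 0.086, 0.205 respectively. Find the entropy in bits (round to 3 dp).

H = −Σ pᵢ log₂ pᵢ.
−0.130·log₂(0.130) = 0.3826
−0.291·log₂(0.291) = 0.5182
−0.154·log₂(0.154) = 0.4156
−0.134·log₂(0.134) = 0.3886
−0.086·log₂(0.086) = 0.3044
−0.205·log₂(0.205) = 0.4687
Sum ≈ 2.4782 → 2.478 bits.

2.478 bits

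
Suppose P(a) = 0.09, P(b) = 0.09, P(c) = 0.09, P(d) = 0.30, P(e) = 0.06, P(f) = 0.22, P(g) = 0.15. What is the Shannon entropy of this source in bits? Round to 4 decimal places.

2.5937 bits

H = −Σ pᵢ log₂ pᵢ.
−0.09·log₂(0.09) = 0.3127
−0.09·log₂(0.09) = 0.3127
−0.09·log₂(0.09) = 0.3127
−0.30·log₂(0.30) = 0.5211
−0.06·log₂(0.06) = 0.2435
−0.22·log₂(0.22) = 0.4806
−0.15·log₂(0.15) = 0.4105
Sum ≈ 2.5937 → 2.5937 bits.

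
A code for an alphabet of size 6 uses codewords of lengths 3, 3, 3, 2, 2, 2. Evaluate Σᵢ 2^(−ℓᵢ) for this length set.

1.125

With common denominator 2^3 = 8: Σ 2^(−ℓᵢ) = 1/8 + 1/8 + 1/8 + 2/8 + 2/8 + 2/8 = 9/8 = 1.125.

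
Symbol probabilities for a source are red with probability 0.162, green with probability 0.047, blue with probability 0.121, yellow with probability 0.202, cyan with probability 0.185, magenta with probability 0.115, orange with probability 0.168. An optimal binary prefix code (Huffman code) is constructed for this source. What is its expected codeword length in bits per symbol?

2.775 bits/symbol

Repeatedly combine the two least-probable nodes; the expected code length is the sum of the merged weights.
merge 47/1000 + 23/200 → 81/500
merge 121/1000 + 81/500 → 283/1000
merge 81/500 + 21/125 → 33/100
merge 37/200 + 101/500 → 387/1000
merge 283/1000 + 33/100 → 613/1000
merge 387/1000 + 613/1000 → 1
L = 81/500 + 283/1000 + 33/100 + 387/1000 + 613/1000 + 1 = 111/40 = 2.775 bits/symbol.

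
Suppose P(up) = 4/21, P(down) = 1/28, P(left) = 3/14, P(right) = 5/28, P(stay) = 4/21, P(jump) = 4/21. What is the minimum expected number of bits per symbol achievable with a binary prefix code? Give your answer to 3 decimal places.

2.595 bits/symbol

Repeatedly combine the two least-probable nodes; the expected code length is the sum of the merged weights.
merge 1/28 + 5/28 → 3/14
merge 4/21 + 4/21 → 8/21
merge 4/21 + 3/14 → 17/42
merge 3/14 + 8/21 → 25/42
merge 17/42 + 25/42 → 1
L = 3/14 + 8/21 + 17/42 + 25/42 + 1 = 109/42 ≈ 2.595 bits/symbol.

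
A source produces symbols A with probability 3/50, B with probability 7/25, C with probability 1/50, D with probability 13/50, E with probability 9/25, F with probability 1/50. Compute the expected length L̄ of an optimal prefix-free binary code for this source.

2.14 bits/symbol

Repeatedly combine the two least-probable nodes; the expected code length is the sum of the merged weights.
merge 1/50 + 1/50 → 1/25
merge 1/25 + 3/50 → 1/10
merge 1/10 + 13/50 → 9/25
merge 7/25 + 9/25 → 16/25
merge 9/25 + 16/25 → 1
L = 1/25 + 1/10 + 9/25 + 16/25 + 1 = 107/50 = 2.14 bits/symbol.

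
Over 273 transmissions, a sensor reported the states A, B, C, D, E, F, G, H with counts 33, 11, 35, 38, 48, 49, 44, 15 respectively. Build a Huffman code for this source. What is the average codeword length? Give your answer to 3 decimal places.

2.916 bits/symbol

Probabilities are the counts divided by 273.
Repeatedly combine the two least-probable nodes; the expected code length is the sum of the merged weights.
merge 11/273 + 5/91 → 2/21
merge 2/21 + 11/91 → 59/273
merge 5/39 + 38/273 → 73/273
merge 44/273 + 16/91 → 92/273
merge 7/39 + 59/273 → 36/91
merge 73/273 + 92/273 → 55/91
merge 36/91 + 55/91 → 1
L = 2/21 + 59/273 + 73/273 + 92/273 + 36/91 + 55/91 + 1 = 796/273 ≈ 2.916 bits/symbol.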